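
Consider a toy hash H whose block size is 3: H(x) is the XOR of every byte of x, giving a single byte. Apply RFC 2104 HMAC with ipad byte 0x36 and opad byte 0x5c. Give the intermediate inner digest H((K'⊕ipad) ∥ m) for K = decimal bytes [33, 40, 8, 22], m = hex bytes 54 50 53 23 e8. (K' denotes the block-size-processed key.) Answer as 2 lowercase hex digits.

Key decimal bytes [33, 40, 8, 22] = 21 28 08 16 is 4 bytes > B = 3, so hash it first: H(key) = 17, then zero-pad to 3 bytes: K' = 17 00 00.
K' ⊕ ipad = 21 36 36.
Inner input = 21 36 36 ∥ 54 50 53 23 e8.
Inner hash: XOR 21⊕36⊕36⊕54⊕50⊕53⊕23⊕e8 = bd.

bd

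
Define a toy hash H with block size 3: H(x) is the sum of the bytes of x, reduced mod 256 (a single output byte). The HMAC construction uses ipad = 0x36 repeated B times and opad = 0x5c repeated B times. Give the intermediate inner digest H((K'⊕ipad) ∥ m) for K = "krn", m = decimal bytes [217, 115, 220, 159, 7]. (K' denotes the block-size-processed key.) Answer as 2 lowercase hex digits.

c7

Key "krn" = 6b 72 6e is exactly B = 3 bytes: K' = 6b 72 6e.
K' ⊕ ipad = 5d 44 58.
Inner input = 5d 44 58 ∥ d9 73 dc 9f 07.
Inner hash: sum = 93+68+88+217+115+220+159+7 = 967; mod 256 = 199 → c7.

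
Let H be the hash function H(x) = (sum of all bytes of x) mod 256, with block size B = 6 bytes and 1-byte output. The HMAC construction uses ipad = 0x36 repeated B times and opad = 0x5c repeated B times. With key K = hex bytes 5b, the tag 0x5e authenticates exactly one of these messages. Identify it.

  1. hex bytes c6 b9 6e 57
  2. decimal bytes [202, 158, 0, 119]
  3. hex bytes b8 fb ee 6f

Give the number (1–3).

3

Key hex bytes 5b is 1 byte ≤ B = 6; zero-pad to 6 bytes: K' = 5b 00 00 00 00 00.
K' ⊕ ipad = 6d 36 36 36 36 36; K' ⊕ opad = 07 5c 5c 5c 5c 5c.
m1: inner = H(6d 36 36 36 36 36 c6 b9 6e 57) = bf; tag = H(07 5c 5c 5c 5c 5c bf) = 92
m2: inner = H(6d 36 36 36 36 36 ca 9e 00 77) = 5a; tag = H(07 5c 5c 5c 5c 5c 5a) = 2d
m3: inner = H(6d 36 36 36 36 36 b8 fb ee 6f) = 8b; tag = H(07 5c 5c 5c 5c 5c 8b) = 5e ← matches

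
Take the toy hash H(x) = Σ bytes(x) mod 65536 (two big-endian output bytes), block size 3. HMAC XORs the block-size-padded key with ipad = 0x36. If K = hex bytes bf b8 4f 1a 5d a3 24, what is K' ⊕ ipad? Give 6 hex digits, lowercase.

Key hex bytes bf b8 4f 1a 5d a3 24 is 7 bytes > B = 3, so hash it first: H(key) = 03 04, then zero-pad to 3 bytes: K' = 03 04 00.
XOR each byte with 0x36: 03⊕36=35, 04⊕36=32, 00⊕36=36.

353236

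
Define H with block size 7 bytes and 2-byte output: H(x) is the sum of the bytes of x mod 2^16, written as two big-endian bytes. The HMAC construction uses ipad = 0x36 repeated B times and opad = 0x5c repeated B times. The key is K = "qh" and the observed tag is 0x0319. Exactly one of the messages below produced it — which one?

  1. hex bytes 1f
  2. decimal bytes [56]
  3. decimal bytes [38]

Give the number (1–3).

2

Key "qh" = 71 68 is 2 bytes ≤ B = 7; zero-pad to 7 bytes: K' = 71 68 00 00 00 00 00.
K' ⊕ ipad = 47 5e 36 36 36 36 36; K' ⊕ opad = 2d 34 5c 5c 5c 5c 5c.
m1: inner = H(47 5e 36 36 36 36 36 1f) = 01 d2; tag = H(2d 34 5c 5c 5c 5c 5c 01 d2) = 0300
m2: inner = H(47 5e 36 36 36 36 36 38) = 01 eb; tag = H(2d 34 5c 5c 5c 5c 5c 01 eb) = 0319 ← matches
m3: inner = H(47 5e 36 36 36 36 36 26) = 01 d9; tag = H(2d 34 5c 5c 5c 5c 5c 01 d9) = 0307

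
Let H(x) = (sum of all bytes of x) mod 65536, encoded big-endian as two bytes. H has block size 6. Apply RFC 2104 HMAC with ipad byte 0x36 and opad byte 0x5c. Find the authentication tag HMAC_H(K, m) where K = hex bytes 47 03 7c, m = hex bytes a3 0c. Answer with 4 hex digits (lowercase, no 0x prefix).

Key hex bytes 47 03 7c is 3 bytes ≤ B = 6; zero-pad to 6 bytes: K' = 47 03 7c 00 00 00.
K' ⊕ ipad = 71 35 4a 36 36 36.  K' ⊕ opad = 1b 5f 20 5c 5c 5c.
Inner input = (K'⊕ipad) ∥ m = 71 35 4a 36 36 36 ∥ a3 0c.
Inner hash: sum = 113+53+74+54+54+54+163+12 = 577 → 02 41.
Outer input = (K'⊕opad) ∥ inner = 1b 5f 20 5c 5c 5c ∥ 02 41.
Outer hash (tag): sum = 27+95+32+92+92+92+2+65 = 497 → 01 f1.

01f1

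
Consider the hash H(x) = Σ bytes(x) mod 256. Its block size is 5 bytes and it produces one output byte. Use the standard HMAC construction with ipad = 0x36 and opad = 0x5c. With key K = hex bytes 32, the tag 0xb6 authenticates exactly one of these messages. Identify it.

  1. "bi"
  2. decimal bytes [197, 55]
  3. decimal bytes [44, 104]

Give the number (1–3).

Key hex bytes 32 is 1 byte ≤ B = 5; zero-pad to 5 bytes: K' = 32 00 00 00 00.
K' ⊕ ipad = 04 36 36 36 36; K' ⊕ opad = 6e 5c 5c 5c 5c.
m1: inner = H(04 36 36 36 36 62 69) = a7; tag = H(6e 5c 5c 5c 5c a7) = 85
m2: inner = H(04 36 36 36 36 c5 37) = d8; tag = H(6e 5c 5c 5c 5c d8) = b6 ← matches
m3: inner = H(04 36 36 36 36 2c 68) = 70; tag = H(6e 5c 5c 5c 5c 70) = 4e

2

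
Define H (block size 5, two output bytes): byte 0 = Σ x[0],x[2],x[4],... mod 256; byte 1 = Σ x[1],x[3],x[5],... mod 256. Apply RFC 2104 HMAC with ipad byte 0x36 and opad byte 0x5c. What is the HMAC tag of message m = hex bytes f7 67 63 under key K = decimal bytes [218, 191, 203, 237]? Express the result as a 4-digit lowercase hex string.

371a

Key decimal bytes [218, 191, 203, 237] = da bf cb ed is 4 bytes ≤ B = 5; zero-pad to 5 bytes: K' = da bf cb ed 00.
K' ⊕ ipad = ec 89 fd db 36.  K' ⊕ opad = 86 e3 97 b1 5c.
Inner input = (K'⊕ipad) ∥ m = ec 89 fd db 36 ∥ f7 67 63.
Inner hash: even-index sum = 646 mod 256 = 134; odd-index sum = 702 mod 256 = 190 → 86 be.
Outer input = (K'⊕opad) ∥ inner = 86 e3 97 b1 5c ∥ 86 be.
Outer hash (tag): even-index sum = 567 mod 256 = 55; odd-index sum = 538 mod 256 = 26 → 37 1a.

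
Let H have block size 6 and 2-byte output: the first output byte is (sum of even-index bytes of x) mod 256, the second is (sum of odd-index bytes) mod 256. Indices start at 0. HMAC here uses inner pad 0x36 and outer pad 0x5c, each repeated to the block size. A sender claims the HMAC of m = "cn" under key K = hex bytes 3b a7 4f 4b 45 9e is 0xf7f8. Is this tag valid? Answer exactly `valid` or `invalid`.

invalid

Key hex bytes 3b a7 4f 4b 45 9e is exactly B = 6 bytes: K' = 3b a7 4f 4b 45 9e.
K' ⊕ ipad = 0d 91 79 7d 73 a8; K' ⊕ opad = 67 fb 13 17 19 c2.
Inner hash: even-index sum = 348 mod 256 = 92; odd-index sum = 548 mod 256 = 36 → 5c 24.
Outer hash (recomputed tag): even-index sum = 239 mod 256 = 239; odd-index sum = 504 mod 256 = 248 → ef f8.
Recomputed tag = eff8; claimed = f7f8 → mismatch.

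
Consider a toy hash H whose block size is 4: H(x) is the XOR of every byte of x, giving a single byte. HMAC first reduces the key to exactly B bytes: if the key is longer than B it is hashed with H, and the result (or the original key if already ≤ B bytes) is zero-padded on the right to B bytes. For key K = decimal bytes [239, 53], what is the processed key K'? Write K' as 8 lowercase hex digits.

Key decimal bytes [239, 53] = ef 35 is 2 bytes ≤ B = 4; zero-pad to 4 bytes: K' = ef 35 00 00.

ef350000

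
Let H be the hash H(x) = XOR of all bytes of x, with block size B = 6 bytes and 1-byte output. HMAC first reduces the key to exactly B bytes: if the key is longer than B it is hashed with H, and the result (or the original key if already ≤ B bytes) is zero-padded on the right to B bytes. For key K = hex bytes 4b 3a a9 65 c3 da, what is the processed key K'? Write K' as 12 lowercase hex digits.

Key hex bytes 4b 3a a9 65 c3 da is exactly B = 6 bytes: K' = 4b 3a a9 65 c3 da.

4b3aa965c3da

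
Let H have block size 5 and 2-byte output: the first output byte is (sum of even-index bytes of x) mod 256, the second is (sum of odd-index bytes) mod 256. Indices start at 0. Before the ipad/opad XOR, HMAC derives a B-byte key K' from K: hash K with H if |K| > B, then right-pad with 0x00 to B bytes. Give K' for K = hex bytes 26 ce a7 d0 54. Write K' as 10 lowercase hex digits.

Key hex bytes 26 ce a7 d0 54 is exactly B = 5 bytes: K' = 26 ce a7 d0 54.

26cea7d054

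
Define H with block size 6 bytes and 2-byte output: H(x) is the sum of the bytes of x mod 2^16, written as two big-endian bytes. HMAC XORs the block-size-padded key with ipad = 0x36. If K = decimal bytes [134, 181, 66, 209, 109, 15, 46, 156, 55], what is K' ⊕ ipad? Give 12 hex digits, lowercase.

Key decimal bytes [134, 181, 66, 209, 109, 15, 46, 156, 55] = 86 b5 42 d1 6d 0f 2e 9c 37 is 9 bytes > B = 6, so hash it first: H(key) = 03 cb, then zero-pad to 6 bytes: K' = 03 cb 00 00 00 00.
XOR each byte with 0x36: 03⊕36=35, cb⊕36=fd, 00⊕36=36, 00⊕36=36, 00⊕36=36, 00⊕36=36.

35fd36363636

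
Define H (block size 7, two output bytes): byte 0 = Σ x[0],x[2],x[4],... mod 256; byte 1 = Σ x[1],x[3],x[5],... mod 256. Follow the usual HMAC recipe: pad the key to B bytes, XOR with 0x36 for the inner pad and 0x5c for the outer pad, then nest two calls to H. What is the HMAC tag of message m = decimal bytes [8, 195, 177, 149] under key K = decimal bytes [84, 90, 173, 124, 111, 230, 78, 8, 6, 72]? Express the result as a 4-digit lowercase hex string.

0bf4

Key decimal bytes [84, 90, 173, 124, 111, 230, 78, 8, 6, 72] = 54 5a ad 7c 6f e6 4e 08 06 48 is 10 bytes > B = 7, so hash it first: H(key) = c4 0c, then zero-pad to 7 bytes: K' = c4 0c 00 00 00 00 00.
K' ⊕ ipad = f2 3a 36 36 36 36 36.  K' ⊕ opad = 98 50 5c 5c 5c 5c 5c.
Inner input = (K'⊕ipad) ∥ m = f2 3a 36 36 36 36 36 ∥ 08 c3 b1 95.
Inner hash: even-index sum = 748 mod 256 = 236; odd-index sum = 351 mod 256 = 95 → ec 5f.
Outer input = (K'⊕opad) ∥ inner = 98 50 5c 5c 5c 5c 5c ∥ ec 5f.
Outer hash (tag): even-index sum = 523 mod 256 = 11; odd-index sum = 500 mod 256 = 244 → 0b f4.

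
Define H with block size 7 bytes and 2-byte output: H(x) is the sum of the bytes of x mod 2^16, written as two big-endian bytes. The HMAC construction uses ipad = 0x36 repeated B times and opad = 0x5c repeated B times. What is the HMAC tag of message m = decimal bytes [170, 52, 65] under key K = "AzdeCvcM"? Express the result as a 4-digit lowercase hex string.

031a

Key "AzdeCvcM" = 41 7a 64 65 43 76 63 4d is 8 bytes > B = 7, so hash it first: H(key) = 02 ed, then zero-pad to 7 bytes: K' = 02 ed 00 00 00 00 00.
K' ⊕ ipad = 34 db 36 36 36 36 36.  K' ⊕ opad = 5e b1 5c 5c 5c 5c 5c.
Inner input = (K'⊕ipad) ∥ m = 34 db 36 36 36 36 36 ∥ aa 34 41.
Inner hash: sum = 52+219+54+54+54+54+54+170+52+65 = 828 → 03 3c.
Outer input = (K'⊕opad) ∥ inner = 5e b1 5c 5c 5c 5c 5c ∥ 03 3c.
Outer hash (tag): sum = 94+177+92+92+92+92+92+3+60 = 794 → 03 1a.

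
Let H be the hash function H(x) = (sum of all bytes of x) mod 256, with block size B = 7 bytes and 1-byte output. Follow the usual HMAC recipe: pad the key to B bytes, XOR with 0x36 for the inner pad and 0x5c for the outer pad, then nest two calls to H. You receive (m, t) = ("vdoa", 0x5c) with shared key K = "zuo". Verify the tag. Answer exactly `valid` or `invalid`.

valid

Key "zuo" = 7a 75 6f is 3 bytes ≤ B = 7; zero-pad to 7 bytes: K' = 7a 75 6f 00 00 00 00.
K' ⊕ ipad = 4c 43 59 36 36 36 36; K' ⊕ opad = 26 29 33 5c 5c 5c 5c.
Inner hash: sum = 76+67+89+54+54+54+54+118+100+111+97 = 874; mod 256 = 106 → 6a.
Outer hash (recomputed tag): sum = 38+41+51+92+92+92+92+106 = 604; mod 256 = 92 → 5c.
Recomputed tag = 5c; claimed = 5c → match.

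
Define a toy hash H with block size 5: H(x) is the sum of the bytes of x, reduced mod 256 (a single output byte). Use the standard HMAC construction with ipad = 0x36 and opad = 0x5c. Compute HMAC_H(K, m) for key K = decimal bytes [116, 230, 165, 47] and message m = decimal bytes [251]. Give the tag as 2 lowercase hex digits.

99

Key decimal bytes [116, 230, 165, 47] = 74 e6 a5 2f is 4 bytes ≤ B = 5; zero-pad to 5 bytes: K' = 74 e6 a5 2f 00.
K' ⊕ ipad = 42 d0 93 19 36.  K' ⊕ opad = 28 ba f9 73 5c.
Inner input = (K'⊕ipad) ∥ m = 42 d0 93 19 36 ∥ fb.
Inner hash: sum = 66+208+147+25+54+251 = 751; mod 256 = 239 → ef.
Outer input = (K'⊕opad) ∥ inner = 28 ba f9 73 5c ∥ ef.
Outer hash (tag): sum = 40+186+249+115+92+239 = 921; mod 256 = 153 → 99.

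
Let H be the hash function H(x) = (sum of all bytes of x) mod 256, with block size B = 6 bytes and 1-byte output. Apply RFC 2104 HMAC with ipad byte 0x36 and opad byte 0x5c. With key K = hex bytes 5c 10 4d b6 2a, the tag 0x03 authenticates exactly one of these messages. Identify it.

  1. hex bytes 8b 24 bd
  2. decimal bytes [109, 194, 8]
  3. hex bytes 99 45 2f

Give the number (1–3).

Key hex bytes 5c 10 4d b6 2a is 5 bytes ≤ B = 6; zero-pad to 6 bytes: K' = 5c 10 4d b6 2a 00.
K' ⊕ ipad = 6a 26 7b 80 1c 36; K' ⊕ opad = 00 4c 11 ea 76 5c.
m1: inner = H(6a 26 7b 80 1c 36 8b 24 bd) = 49; tag = H(00 4c 11 ea 76 5c 49) = 62
m2: inner = H(6a 26 7b 80 1c 36 6d c2 08) = 14; tag = H(00 4c 11 ea 76 5c 14) = 2d
m3: inner = H(6a 26 7b 80 1c 36 99 45 2f) = ea; tag = H(00 4c 11 ea 76 5c ea) = 03 ← matches

3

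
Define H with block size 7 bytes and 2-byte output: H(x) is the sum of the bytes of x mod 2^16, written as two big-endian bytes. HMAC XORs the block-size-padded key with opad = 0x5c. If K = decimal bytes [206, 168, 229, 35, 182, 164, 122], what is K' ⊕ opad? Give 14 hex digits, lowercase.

Key decimal bytes [206, 168, 229, 35, 182, 164, 122] = ce a8 e5 23 b6 a4 7a is exactly B = 7 bytes: K' = ce a8 e5 23 b6 a4 7a.
XOR each byte with 0x5c: ce⊕5c=92, a8⊕5c=f4, e5⊕5c=b9, 23⊕5c=7f, b6⊕5c=ea, a4⊕5c=f8, 7a⊕5c=26.

92f4b97feaf826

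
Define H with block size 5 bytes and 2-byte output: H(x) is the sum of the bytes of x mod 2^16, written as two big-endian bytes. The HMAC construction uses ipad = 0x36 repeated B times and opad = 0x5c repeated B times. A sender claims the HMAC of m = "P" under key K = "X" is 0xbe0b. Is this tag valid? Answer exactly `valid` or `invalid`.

invalid

Key "X" = 58 is 1 byte ≤ B = 5; zero-pad to 5 bytes: K' = 58 00 00 00 00.
K' ⊕ ipad = 6e 36 36 36 36; K' ⊕ opad = 04 5c 5c 5c 5c.
Inner hash: sum = 110+54+54+54+54+80 = 406 → 01 96.
Outer hash (recomputed tag): sum = 4+92+92+92+92+1+150 = 523 → 02 0b.
Recomputed tag = 020b; claimed = be0b → mismatch.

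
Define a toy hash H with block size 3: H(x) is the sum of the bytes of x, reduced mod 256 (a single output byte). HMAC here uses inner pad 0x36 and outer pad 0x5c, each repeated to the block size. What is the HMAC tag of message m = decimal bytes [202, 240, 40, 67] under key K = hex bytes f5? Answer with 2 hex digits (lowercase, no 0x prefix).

b5

Key hex bytes f5 is 1 byte ≤ B = 3; zero-pad to 3 bytes: K' = f5 00 00.
K' ⊕ ipad = c3 36 36.  K' ⊕ opad = a9 5c 5c.
Inner input = (K'⊕ipad) ∥ m = c3 36 36 ∥ ca f0 28 43.
Inner hash: sum = 195+54+54+202+240+40+67 = 852; mod 256 = 84 → 54.
Outer input = (K'⊕opad) ∥ inner = a9 5c 5c ∥ 54.
Outer hash (tag): sum = 169+92+92+84 = 437; mod 256 = 181 → b5.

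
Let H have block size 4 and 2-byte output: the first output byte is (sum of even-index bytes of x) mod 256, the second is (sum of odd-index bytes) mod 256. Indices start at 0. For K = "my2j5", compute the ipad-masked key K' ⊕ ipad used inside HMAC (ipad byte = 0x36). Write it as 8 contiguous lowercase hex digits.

e2d53636

Key "my2j5" = 6d 79 32 6a 35 is 5 bytes > B = 4, so hash it first: H(key) = d4 e3, then zero-pad to 4 bytes: K' = d4 e3 00 00.
XOR each byte with 0x36: d4⊕36=e2, e3⊕36=d5, 00⊕36=36, 00⊕36=36.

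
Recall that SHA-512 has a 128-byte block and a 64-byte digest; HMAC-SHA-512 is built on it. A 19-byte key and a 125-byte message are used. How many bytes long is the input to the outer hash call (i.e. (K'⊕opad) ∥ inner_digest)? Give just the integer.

192

Key is 19 ≤ 128 bytes, zero-padded: |K'| = 128.
Outer input = (K'⊕opad) ∥ H(inner) → 128 + 64 = 192 bytes.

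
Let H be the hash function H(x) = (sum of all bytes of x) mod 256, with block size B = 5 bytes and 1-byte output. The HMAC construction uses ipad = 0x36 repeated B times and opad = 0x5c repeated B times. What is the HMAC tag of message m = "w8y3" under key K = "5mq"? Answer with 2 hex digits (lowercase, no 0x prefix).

eb

Key "5mq" = 35 6d 71 is 3 bytes ≤ B = 5; zero-pad to 5 bytes: K' = 35 6d 71 00 00.
K' ⊕ ipad = 03 5b 47 36 36.  K' ⊕ opad = 69 31 2d 5c 5c.
Inner input = (K'⊕ipad) ∥ m = 03 5b 47 36 36 ∥ 77 38 79 33.
Inner hash: sum = 3+91+71+54+54+119+56+121+51 = 620; mod 256 = 108 → 6c.
Outer input = (K'⊕opad) ∥ inner = 69 31 2d 5c 5c ∥ 6c.
Outer hash (tag): sum = 105+49+45+92+92+108 = 491; mod 256 = 235 → eb.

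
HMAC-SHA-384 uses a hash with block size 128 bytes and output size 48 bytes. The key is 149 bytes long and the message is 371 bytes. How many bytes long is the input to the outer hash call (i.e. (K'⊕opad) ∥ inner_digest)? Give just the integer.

176

Key is 149 > 128 bytes, so it is hashed to 48 bytes then zero-padded to 128: |K'| = 128.
Outer input = (K'⊕opad) ∥ H(inner) → 128 + 48 = 176 bytes.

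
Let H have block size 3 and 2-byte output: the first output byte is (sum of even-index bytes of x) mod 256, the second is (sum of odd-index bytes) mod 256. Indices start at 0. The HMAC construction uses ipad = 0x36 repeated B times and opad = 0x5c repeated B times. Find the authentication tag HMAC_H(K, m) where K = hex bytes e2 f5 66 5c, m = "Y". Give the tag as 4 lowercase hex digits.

Key hex bytes e2 f5 66 5c is 4 bytes > B = 3, so hash it first: H(key) = 48 51, then zero-pad to 3 bytes: K' = 48 51 00.
K' ⊕ ipad = 7e 67 36.  K' ⊕ opad = 14 0d 5c.
Inner input = (K'⊕ipad) ∥ m = 7e 67 36 ∥ 59.
Inner hash: even-index sum = 180 mod 256 = 180; odd-index sum = 192 mod 256 = 192 → b4 c0.
Outer input = (K'⊕opad) ∥ inner = 14 0d 5c ∥ b4 c0.
Outer hash (tag): even-index sum = 304 mod 256 = 48; odd-index sum = 193 mod 256 = 193 → 30 c1.

30c1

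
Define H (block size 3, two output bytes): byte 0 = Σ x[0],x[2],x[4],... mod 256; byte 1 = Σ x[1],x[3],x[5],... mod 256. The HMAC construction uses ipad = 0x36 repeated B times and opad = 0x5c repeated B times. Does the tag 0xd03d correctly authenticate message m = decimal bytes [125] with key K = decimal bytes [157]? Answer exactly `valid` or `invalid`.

Key decimal bytes [157] = 9d is 1 byte ≤ B = 3; zero-pad to 3 bytes: K' = 9d 00 00.
K' ⊕ ipad = ab 36 36; K' ⊕ opad = c1 5c 5c.
Inner hash: even-index sum = 225 mod 256 = 225; odd-index sum = 179 mod 256 = 179 → e1 b3.
Outer hash (recomputed tag): even-index sum = 464 mod 256 = 208; odd-index sum = 317 mod 256 = 61 → d0 3d.
Recomputed tag = d03d; claimed = d03d → match.

valid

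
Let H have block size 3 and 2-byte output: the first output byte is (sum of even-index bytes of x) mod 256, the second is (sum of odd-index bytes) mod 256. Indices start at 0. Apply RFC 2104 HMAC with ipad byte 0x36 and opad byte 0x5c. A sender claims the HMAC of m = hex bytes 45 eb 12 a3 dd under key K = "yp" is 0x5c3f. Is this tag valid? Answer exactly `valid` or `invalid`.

Key "yp" = 79 70 is 2 bytes ≤ B = 3; zero-pad to 3 bytes: K' = 79 70 00.
K' ⊕ ipad = 4f 46 36; K' ⊕ opad = 25 2c 5c.
Inner hash: even-index sum = 531 mod 256 = 19; odd-index sum = 378 mod 256 = 122 → 13 7a.
Outer hash (recomputed tag): even-index sum = 251 mod 256 = 251; odd-index sum = 63 mod 256 = 63 → fb 3f.
Recomputed tag = fb3f; claimed = 5c3f → mismatch.

invalid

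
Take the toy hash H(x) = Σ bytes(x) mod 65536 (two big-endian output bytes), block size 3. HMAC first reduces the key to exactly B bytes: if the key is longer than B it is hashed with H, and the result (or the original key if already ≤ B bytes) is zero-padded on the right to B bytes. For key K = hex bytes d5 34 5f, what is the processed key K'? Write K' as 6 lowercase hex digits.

d5345f

Key hex bytes d5 34 5f is exactly B = 3 bytes: K' = d5 34 5f.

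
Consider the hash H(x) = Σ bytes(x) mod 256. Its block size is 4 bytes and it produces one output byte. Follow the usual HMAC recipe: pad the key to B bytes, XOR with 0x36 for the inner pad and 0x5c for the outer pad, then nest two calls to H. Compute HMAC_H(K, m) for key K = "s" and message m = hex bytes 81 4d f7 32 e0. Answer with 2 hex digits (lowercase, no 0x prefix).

01

Key "s" = 73 is 1 byte ≤ B = 4; zero-pad to 4 bytes: K' = 73 00 00 00.
K' ⊕ ipad = 45 36 36 36.  K' ⊕ opad = 2f 5c 5c 5c.
Inner input = (K'⊕ipad) ∥ m = 45 36 36 36 ∥ 81 4d f7 32 e0.
Inner hash: sum = 69+54+54+54+129+77+247+50+224 = 958; mod 256 = 190 → be.
Outer input = (K'⊕opad) ∥ inner = 2f 5c 5c 5c ∥ be.
Outer hash (tag): sum = 47+92+92+92+190 = 513; mod 256 = 1 → 01.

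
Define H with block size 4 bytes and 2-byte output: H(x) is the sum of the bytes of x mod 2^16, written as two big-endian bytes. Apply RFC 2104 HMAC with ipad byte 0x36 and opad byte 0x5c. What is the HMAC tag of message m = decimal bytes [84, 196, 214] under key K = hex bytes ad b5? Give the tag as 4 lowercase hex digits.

Key hex bytes ad b5 is 2 bytes ≤ B = 4; zero-pad to 4 bytes: K' = ad b5 00 00.
K' ⊕ ipad = 9b 83 36 36.  K' ⊕ opad = f1 e9 5c 5c.
Inner input = (K'⊕ipad) ∥ m = 9b 83 36 36 ∥ 54 c4 d6.
Inner hash: sum = 155+131+54+54+84+196+214 = 888 → 03 78.
Outer input = (K'⊕opad) ∥ inner = f1 e9 5c 5c ∥ 03 78.
Outer hash (tag): sum = 241+233+92+92+3+120 = 781 → 03 0d.

030d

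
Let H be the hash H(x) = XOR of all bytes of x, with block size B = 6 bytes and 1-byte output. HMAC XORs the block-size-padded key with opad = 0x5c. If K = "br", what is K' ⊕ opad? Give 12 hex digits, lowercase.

3e2e5c5c5c5c

Key "br" = 62 72 is 2 bytes ≤ B = 6; zero-pad to 6 bytes: K' = 62 72 00 00 00 00.
XOR each byte with 0x5c: 62⊕5c=3e, 72⊕5c=2e, 00⊕5c=5c, 00⊕5c=5c, 00⊕5c=5c, 00⊕5c=5c.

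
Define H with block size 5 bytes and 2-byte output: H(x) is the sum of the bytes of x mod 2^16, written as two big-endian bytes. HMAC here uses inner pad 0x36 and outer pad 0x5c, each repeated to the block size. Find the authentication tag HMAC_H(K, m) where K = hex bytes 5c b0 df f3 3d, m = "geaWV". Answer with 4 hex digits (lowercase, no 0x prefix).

Key hex bytes 5c b0 df f3 3d is exactly B = 5 bytes: K' = 5c b0 df f3 3d.
K' ⊕ ipad = 6a 86 e9 c5 0b.  K' ⊕ opad = 00 ec 83 af 61.
Inner input = (K'⊕ipad) ∥ m = 6a 86 e9 c5 0b ∥ 67 65 61 57 56.
Inner hash: sum = 106+134+233+197+11+103+101+97+87+86 = 1155 → 04 83.
Outer input = (K'⊕opad) ∥ inner = 00 ec 83 af 61 ∥ 04 83.
Outer hash (tag): sum = 0+236+131+175+97+4+131 = 774 → 03 06.

0306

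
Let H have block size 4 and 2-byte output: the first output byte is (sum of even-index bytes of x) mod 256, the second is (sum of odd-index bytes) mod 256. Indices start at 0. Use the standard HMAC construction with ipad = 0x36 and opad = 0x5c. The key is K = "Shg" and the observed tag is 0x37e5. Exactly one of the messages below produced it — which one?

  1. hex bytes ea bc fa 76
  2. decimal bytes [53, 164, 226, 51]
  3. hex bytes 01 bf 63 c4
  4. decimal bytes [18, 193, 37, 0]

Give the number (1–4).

Key "Shg" = 53 68 67 is 3 bytes ≤ B = 4; zero-pad to 4 bytes: K' = 53 68 67 00.
K' ⊕ ipad = 65 5e 51 36; K' ⊕ opad = 0f 34 3b 5c.
m1: inner = H(65 5e 51 36 ea bc fa 76) = 9a c6; tag = H(0f 34 3b 5c 9a c6) = e456
m2: inner = H(65 5e 51 36 35 a4 e2 33) = cd 6b; tag = H(0f 34 3b 5c cd 6b) = 17fb
m3: inner = H(65 5e 51 36 01 bf 63 c4) = 1a 17; tag = H(0f 34 3b 5c 1a 17) = 64a7
m4: inner = H(65 5e 51 36 12 c1 25 00) = ed 55; tag = H(0f 34 3b 5c ed 55) = 37e5 ← matches

4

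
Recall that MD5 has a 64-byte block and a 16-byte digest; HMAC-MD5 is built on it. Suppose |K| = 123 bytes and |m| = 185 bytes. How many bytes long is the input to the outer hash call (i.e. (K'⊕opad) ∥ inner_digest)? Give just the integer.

80

Key is 123 > 64 bytes, so it is hashed to 16 bytes then zero-padded to 64: |K'| = 64.
Outer input = (K'⊕opad) ∥ H(inner) → 64 + 16 = 80 bytes.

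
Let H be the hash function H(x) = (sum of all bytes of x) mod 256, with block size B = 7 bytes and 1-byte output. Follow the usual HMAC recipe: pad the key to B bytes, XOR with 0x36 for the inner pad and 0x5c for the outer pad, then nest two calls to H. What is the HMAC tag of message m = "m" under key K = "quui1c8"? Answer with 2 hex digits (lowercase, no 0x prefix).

Key "quui1c8" = 71 75 75 69 31 63 38 is exactly B = 7 bytes: K' = 71 75 75 69 31 63 38.
K' ⊕ ipad = 47 43 43 5f 07 55 0e.  K' ⊕ opad = 2d 29 29 35 6d 3f 64.
Inner input = (K'⊕ipad) ∥ m = 47 43 43 5f 07 55 0e ∥ 6d.
Inner hash: sum = 71+67+67+95+7+85+14+109 = 515; mod 256 = 3 → 03.
Outer input = (K'⊕opad) ∥ inner = 2d 29 29 35 6d 3f 64 ∥ 03.
Outer hash (tag): sum = 45+41+41+53+109+63+100+3 = 455; mod 256 = 199 → c7.

c7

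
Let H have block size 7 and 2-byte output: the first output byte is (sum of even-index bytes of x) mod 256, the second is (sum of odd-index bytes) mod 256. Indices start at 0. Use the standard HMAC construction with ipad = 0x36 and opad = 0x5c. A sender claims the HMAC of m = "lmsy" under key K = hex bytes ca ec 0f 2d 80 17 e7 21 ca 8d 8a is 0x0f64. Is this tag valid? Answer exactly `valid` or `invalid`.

valid

Key hex bytes ca ec 0f 2d 80 17 e7 21 ca 8d 8a is 11 bytes > B = 7, so hash it first: H(key) = 94 de, then zero-pad to 7 bytes: K' = 94 de 00 00 00 00 00.
K' ⊕ ipad = a2 e8 36 36 36 36 36; K' ⊕ opad = c8 82 5c 5c 5c 5c 5c.
Inner hash: even-index sum = 554 mod 256 = 42; odd-index sum = 563 mod 256 = 51 → 2a 33.
Outer hash (recomputed tag): even-index sum = 527 mod 256 = 15; odd-index sum = 356 mod 256 = 100 → 0f 64.
Recomputed tag = 0f64; claimed = 0f64 → match.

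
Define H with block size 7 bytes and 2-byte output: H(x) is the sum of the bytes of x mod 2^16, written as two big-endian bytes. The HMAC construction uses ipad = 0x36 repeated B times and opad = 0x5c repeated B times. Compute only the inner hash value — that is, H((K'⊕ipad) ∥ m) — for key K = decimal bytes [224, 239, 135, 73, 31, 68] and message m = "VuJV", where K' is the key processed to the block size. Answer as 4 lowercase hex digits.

Key decimal bytes [224, 239, 135, 73, 31, 68] = e0 ef 87 49 1f 44 is 6 bytes ≤ B = 7; zero-pad to 7 bytes: K' = e0 ef 87 49 1f 44 00.
K' ⊕ ipad = d6 d9 b1 7f 29 72 36.
Inner input = d6 d9 b1 7f 29 72 36 ∥ 56 75 4a 56.
Inner hash: sum = 214+217+177+127+41+114+54+86+117+74+86 = 1307 → 05 1b.

051b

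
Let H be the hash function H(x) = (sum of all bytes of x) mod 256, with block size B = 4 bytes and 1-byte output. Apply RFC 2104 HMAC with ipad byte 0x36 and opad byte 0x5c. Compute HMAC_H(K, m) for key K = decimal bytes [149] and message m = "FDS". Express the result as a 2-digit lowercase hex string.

Key decimal bytes [149] = 95 is 1 byte ≤ B = 4; zero-pad to 4 bytes: K' = 95 00 00 00.
K' ⊕ ipad = a3 36 36 36.  K' ⊕ opad = c9 5c 5c 5c.
Inner input = (K'⊕ipad) ∥ m = a3 36 36 36 ∥ 46 44 53.
Inner hash: sum = 163+54+54+54+70+68+83 = 546; mod 256 = 34 → 22.
Outer input = (K'⊕opad) ∥ inner = c9 5c 5c 5c ∥ 22.
Outer hash (tag): sum = 201+92+92+92+34 = 511; mod 256 = 255 → ff.

ff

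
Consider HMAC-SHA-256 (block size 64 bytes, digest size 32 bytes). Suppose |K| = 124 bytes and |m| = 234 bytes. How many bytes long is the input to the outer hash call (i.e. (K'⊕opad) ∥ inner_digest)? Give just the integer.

96

Key is 124 > 64 bytes, so it is hashed to 32 bytes then zero-padded to 64: |K'| = 64.
Outer input = (K'⊕opad) ∥ H(inner) → 64 + 32 = 96 bytes.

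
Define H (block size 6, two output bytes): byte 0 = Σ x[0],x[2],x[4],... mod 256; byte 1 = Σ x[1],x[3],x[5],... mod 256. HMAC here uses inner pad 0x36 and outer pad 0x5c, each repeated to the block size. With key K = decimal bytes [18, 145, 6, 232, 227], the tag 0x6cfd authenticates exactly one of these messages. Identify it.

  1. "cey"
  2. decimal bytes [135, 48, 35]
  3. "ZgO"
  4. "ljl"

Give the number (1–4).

1

Key decimal bytes [18, 145, 6, 232, 227] = 12 91 06 e8 e3 is 5 bytes ≤ B = 6; zero-pad to 6 bytes: K' = 12 91 06 e8 e3 00.
K' ⊕ ipad = 24 a7 30 de d5 36; K' ⊕ opad = 4e cd 5a b4 bf 5c.
m1: inner = H(24 a7 30 de d5 36 63 65 79) = 05 20; tag = H(4e cd 5a b4 bf 5c 05 20) = 6cfd ← matches
m2: inner = H(24 a7 30 de d5 36 87 30 23) = d3 eb; tag = H(4e cd 5a b4 bf 5c d3 eb) = 3ac8
m3: inner = H(24 a7 30 de d5 36 5a 67 4f) = d2 22; tag = H(4e cd 5a b4 bf 5c d2 22) = 39ff
m4: inner = H(24 a7 30 de d5 36 6c 6a 6c) = 01 25; tag = H(4e cd 5a b4 bf 5c 01 25) = 6802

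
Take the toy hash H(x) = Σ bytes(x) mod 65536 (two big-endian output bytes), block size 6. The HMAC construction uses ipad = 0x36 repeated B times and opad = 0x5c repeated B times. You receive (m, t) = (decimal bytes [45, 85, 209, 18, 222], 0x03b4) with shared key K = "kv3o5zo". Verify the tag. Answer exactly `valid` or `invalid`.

Key "kv3o5zo" = 6b 76 33 6f 35 7a 6f is 7 bytes > B = 6, so hash it first: H(key) = 02 a1, then zero-pad to 6 bytes: K' = 02 a1 00 00 00 00.
K' ⊕ ipad = 34 97 36 36 36 36; K' ⊕ opad = 5e fd 5c 5c 5c 5c.
Inner hash: sum = 52+151+54+54+54+54+45+85+209+18+222 = 998 → 03 e6.
Outer hash (recomputed tag): sum = 94+253+92+92+92+92+3+230 = 948 → 03 b4.
Recomputed tag = 03b4; claimed = 03b4 → match.

valid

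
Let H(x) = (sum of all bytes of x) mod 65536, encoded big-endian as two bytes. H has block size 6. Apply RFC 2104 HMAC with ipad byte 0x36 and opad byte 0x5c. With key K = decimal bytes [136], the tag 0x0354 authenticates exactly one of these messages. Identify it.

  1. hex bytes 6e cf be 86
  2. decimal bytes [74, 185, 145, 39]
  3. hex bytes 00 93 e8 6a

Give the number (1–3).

3

Key decimal bytes [136] = 88 is 1 byte ≤ B = 6; zero-pad to 6 bytes: K' = 88 00 00 00 00 00.
K' ⊕ ipad = be 36 36 36 36 36; K' ⊕ opad = d4 5c 5c 5c 5c 5c.
m1: inner = H(be 36 36 36 36 36 6e cf be 86) = 04 4d; tag = H(d4 5c 5c 5c 5c 5c 04 4d) = 02f1
m2: inner = H(be 36 36 36 36 36 4a b9 91 27) = 03 87; tag = H(d4 5c 5c 5c 5c 5c 03 87) = 032a
m3: inner = H(be 36 36 36 36 36 00 93 e8 6a) = 03 b1; tag = H(d4 5c 5c 5c 5c 5c 03 b1) = 0354 ← matches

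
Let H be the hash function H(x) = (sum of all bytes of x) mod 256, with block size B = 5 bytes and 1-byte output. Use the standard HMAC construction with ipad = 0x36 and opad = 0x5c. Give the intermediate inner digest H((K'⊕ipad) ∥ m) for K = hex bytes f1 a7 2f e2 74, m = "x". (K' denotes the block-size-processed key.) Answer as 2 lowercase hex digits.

Key hex bytes f1 a7 2f e2 74 is exactly B = 5 bytes: K' = f1 a7 2f e2 74.
K' ⊕ ipad = c7 91 19 d4 42.
Inner input = c7 91 19 d4 42 ∥ 78.
Inner hash: sum = 199+145+25+212+66+120 = 767; mod 256 = 255 → ff.

ff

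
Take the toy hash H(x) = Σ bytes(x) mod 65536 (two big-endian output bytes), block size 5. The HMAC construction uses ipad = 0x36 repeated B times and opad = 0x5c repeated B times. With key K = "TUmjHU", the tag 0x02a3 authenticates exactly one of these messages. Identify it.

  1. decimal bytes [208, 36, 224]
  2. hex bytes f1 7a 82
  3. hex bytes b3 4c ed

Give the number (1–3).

2

Key "TUmjHU" = 54 55 6d 6a 48 55 is 6 bytes > B = 5, so hash it first: H(key) = 02 1d, then zero-pad to 5 bytes: K' = 02 1d 00 00 00.
K' ⊕ ipad = 34 2b 36 36 36; K' ⊕ opad = 5e 41 5c 5c 5c.
m1: inner = H(34 2b 36 36 36 d0 24 e0) = 02 d5; tag = H(5e 41 5c 5c 5c 02 d5) = 028a
m2: inner = H(34 2b 36 36 36 f1 7a 82) = 02 ee; tag = H(5e 41 5c 5c 5c 02 ee) = 02a3 ← matches
m3: inner = H(34 2b 36 36 36 b3 4c ed) = 02 ed; tag = H(5e 41 5c 5c 5c 02 ed) = 02a2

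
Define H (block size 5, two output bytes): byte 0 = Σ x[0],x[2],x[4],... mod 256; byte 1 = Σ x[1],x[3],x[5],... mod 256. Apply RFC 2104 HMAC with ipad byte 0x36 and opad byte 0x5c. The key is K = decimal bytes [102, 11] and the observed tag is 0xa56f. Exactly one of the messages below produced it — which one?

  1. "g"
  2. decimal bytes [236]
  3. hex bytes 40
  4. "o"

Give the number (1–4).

Key decimal bytes [102, 11] = 66 0b is 2 bytes ≤ B = 5; zero-pad to 5 bytes: K' = 66 0b 00 00 00.
K' ⊕ ipad = 50 3d 36 36 36; K' ⊕ opad = 3a 57 5c 5c 5c.
m1: inner = H(50 3d 36 36 36 67) = bc da; tag = H(3a 57 5c 5c 5c bc da) = cc6f
m2: inner = H(50 3d 36 36 36 ec) = bc 5f; tag = H(3a 57 5c 5c 5c bc 5f) = 516f
m3: inner = H(50 3d 36 36 36 40) = bc b3; tag = H(3a 57 5c 5c 5c bc b3) = a56f ← matches
m4: inner = H(50 3d 36 36 36 6f) = bc e2; tag = H(3a 57 5c 5c 5c bc e2) = d46f

3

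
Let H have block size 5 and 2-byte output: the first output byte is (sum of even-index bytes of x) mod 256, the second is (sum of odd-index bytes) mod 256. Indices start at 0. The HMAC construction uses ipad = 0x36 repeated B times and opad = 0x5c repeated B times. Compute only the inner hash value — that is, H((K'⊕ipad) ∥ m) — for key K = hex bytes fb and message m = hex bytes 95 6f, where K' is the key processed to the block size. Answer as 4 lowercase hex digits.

Key hex bytes fb is 1 byte ≤ B = 5; zero-pad to 5 bytes: K' = fb 00 00 00 00.
K' ⊕ ipad = cd 36 36 36 36.
Inner input = cd 36 36 36 36 ∥ 95 6f.
Inner hash: even-index sum = 424 mod 256 = 168; odd-index sum = 257 mod 256 = 1 → a8 01.

a801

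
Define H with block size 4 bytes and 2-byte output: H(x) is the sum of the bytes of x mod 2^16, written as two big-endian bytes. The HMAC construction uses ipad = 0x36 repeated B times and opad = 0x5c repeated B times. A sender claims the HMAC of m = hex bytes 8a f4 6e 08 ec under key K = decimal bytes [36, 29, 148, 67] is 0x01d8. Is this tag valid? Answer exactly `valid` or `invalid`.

valid

Key decimal bytes [36, 29, 148, 67] = 24 1d 94 43 is exactly B = 4 bytes: K' = 24 1d 94 43.
K' ⊕ ipad = 12 2b a2 75; K' ⊕ opad = 78 41 c8 1f.
Inner hash: sum = 18+43+162+117+138+244+110+8+236 = 1076 → 04 34.
Outer hash (recomputed tag): sum = 120+65+200+31+4+52 = 472 → 01 d8.
Recomputed tag = 01d8; claimed = 01d8 → match.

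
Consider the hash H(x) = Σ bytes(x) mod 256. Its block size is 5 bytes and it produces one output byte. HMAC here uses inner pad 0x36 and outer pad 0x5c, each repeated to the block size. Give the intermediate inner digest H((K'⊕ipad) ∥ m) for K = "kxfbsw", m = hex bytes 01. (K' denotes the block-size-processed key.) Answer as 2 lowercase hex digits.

7c

Key "kxfbsw" = 6b 78 66 62 73 77 is 6 bytes > B = 5, so hash it first: H(key) = 95, then zero-pad to 5 bytes: K' = 95 00 00 00 00.
K' ⊕ ipad = a3 36 36 36 36.
Inner input = a3 36 36 36 36 ∥ 01.
Inner hash: sum = 163+54+54+54+54+1 = 380; mod 256 = 124 → 7c.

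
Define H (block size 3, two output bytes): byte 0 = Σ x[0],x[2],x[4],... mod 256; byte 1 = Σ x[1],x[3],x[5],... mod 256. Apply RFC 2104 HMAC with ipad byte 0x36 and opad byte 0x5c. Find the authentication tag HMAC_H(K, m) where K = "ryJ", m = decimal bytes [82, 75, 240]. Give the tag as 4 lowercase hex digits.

Key "ryJ" = 72 79 4a is exactly B = 3 bytes: K' = 72 79 4a.
K' ⊕ ipad = 44 4f 7c.  K' ⊕ opad = 2e 25 16.
Inner input = (K'⊕ipad) ∥ m = 44 4f 7c ∥ 52 4b f0.
Inner hash: even-index sum = 267 mod 256 = 11; odd-index sum = 401 mod 256 = 145 → 0b 91.
Outer input = (K'⊕opad) ∥ inner = 2e 25 16 ∥ 0b 91.
Outer hash (tag): even-index sum = 213 mod 256 = 213; odd-index sum = 48 mod 256 = 48 → d5 30.

d530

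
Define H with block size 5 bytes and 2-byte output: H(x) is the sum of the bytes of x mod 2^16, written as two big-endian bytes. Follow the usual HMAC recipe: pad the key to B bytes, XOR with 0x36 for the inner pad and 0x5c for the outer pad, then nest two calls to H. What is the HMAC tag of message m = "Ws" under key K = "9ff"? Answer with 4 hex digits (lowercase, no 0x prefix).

Key "9ff" = 39 66 66 is 3 bytes ≤ B = 5; zero-pad to 5 bytes: K' = 39 66 66 00 00.
K' ⊕ ipad = 0f 50 50 36 36.  K' ⊕ opad = 65 3a 3a 5c 5c.
Inner input = (K'⊕ipad) ∥ m = 0f 50 50 36 36 ∥ 57 73.
Inner hash: sum = 15+80+80+54+54+87+115 = 485 → 01 e5.
Outer input = (K'⊕opad) ∥ inner = 65 3a 3a 5c 5c ∥ 01 e5.
Outer hash (tag): sum = 101+58+58+92+92+1+229 = 631 → 02 77.

0277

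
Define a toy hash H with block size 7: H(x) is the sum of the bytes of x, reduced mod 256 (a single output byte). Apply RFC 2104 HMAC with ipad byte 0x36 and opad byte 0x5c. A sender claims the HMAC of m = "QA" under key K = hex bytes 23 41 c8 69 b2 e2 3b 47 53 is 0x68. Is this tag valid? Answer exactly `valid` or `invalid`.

valid

Key hex bytes 23 41 c8 69 b2 e2 3b 47 53 is 9 bytes > B = 7, so hash it first: H(key) = fe, then zero-pad to 7 bytes: K' = fe 00 00 00 00 00 00.
K' ⊕ ipad = c8 36 36 36 36 36 36; K' ⊕ opad = a2 5c 5c 5c 5c 5c 5c.
Inner hash: sum = 200+54+54+54+54+54+54+81+65 = 670; mod 256 = 158 → 9e.
Outer hash (recomputed tag): sum = 162+92+92+92+92+92+92+158 = 872; mod 256 = 104 → 68.
Recomputed tag = 68; claimed = 68 → match.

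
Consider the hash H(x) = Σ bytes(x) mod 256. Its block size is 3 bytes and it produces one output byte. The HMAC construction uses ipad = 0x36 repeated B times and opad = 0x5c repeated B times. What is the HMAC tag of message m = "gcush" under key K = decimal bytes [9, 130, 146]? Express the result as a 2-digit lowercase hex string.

b2

Key decimal bytes [9, 130, 146] = 09 82 92 is exactly B = 3 bytes: K' = 09 82 92.
K' ⊕ ipad = 3f b4 a4.  K' ⊕ opad = 55 de ce.
Inner input = (K'⊕ipad) ∥ m = 3f b4 a4 ∥ 67 63 75 73 68.
Inner hash: sum = 63+180+164+103+99+117+115+104 = 945; mod 256 = 177 → b1.
Outer input = (K'⊕opad) ∥ inner = 55 de ce ∥ b1.
Outer hash (tag): sum = 85+222+206+177 = 690; mod 256 = 178 → b2.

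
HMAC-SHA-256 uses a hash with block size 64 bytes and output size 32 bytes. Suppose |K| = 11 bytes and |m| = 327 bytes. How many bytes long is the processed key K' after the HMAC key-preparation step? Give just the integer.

64

Key is 11 ≤ 64 bytes, zero-padded: |K'| = 64.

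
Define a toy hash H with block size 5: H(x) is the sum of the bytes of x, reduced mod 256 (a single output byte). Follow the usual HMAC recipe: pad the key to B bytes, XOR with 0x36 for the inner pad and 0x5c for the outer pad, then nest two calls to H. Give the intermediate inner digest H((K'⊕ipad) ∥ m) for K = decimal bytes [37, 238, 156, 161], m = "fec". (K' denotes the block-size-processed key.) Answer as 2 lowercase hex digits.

90

Key decimal bytes [37, 238, 156, 161] = 25 ee 9c a1 is 4 bytes ≤ B = 5; zero-pad to 5 bytes: K' = 25 ee 9c a1 00.
K' ⊕ ipad = 13 d8 aa 97 36.
Inner input = 13 d8 aa 97 36 ∥ 66 65 63.
Inner hash: sum = 19+216+170+151+54+102+101+99 = 912; mod 256 = 144 → 90.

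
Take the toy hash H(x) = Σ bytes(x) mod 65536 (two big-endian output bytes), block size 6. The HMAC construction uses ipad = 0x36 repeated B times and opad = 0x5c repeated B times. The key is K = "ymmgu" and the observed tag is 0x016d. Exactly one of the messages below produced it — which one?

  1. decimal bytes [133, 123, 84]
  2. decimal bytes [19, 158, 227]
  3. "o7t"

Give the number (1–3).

1

Key "ymmgu" = 79 6d 6d 67 75 is 5 bytes ≤ B = 6; zero-pad to 6 bytes: K' = 79 6d 6d 67 75 00.
K' ⊕ ipad = 4f 5b 5b 51 43 36; K' ⊕ opad = 25 31 31 3b 29 5c.
m1: inner = H(4f 5b 5b 51 43 36 85 7b 54) = 03 23; tag = H(25 31 31 3b 29 5c 03 23) = 016d ← matches
m2: inner = H(4f 5b 5b 51 43 36 13 9e e3) = 03 63; tag = H(25 31 31 3b 29 5c 03 63) = 01ad
m3: inner = H(4f 5b 5b 51 43 36 6f 37 74) = 02 e9; tag = H(25 31 31 3b 29 5c 02 e9) = 0232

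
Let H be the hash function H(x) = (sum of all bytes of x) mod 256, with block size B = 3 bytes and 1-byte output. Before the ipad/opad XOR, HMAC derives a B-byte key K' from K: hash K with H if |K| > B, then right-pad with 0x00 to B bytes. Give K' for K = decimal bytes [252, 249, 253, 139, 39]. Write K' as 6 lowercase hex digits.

|K| = 5 > B = 3, so first hash the key.
H(K): sum = 252+249+253+139+39 = 932; mod 256 = 164 → a4.
Zero-pad H(K) = a4 to 3 bytes: K' = a4 00 00.

a40000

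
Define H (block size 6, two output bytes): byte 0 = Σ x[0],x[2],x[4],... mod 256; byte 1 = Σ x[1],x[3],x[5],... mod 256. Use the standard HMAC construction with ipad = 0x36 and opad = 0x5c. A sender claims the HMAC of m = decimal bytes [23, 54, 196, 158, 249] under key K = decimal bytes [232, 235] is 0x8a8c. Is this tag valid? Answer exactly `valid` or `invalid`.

Key decimal bytes [232, 235] = e8 eb is 2 bytes ≤ B = 6; zero-pad to 6 bytes: K' = e8 eb 00 00 00 00.
K' ⊕ ipad = de dd 36 36 36 36; K' ⊕ opad = b4 b7 5c 5c 5c 5c.
Inner hash: even-index sum = 798 mod 256 = 30; odd-index sum = 541 mod 256 = 29 → 1e 1d.
Outer hash (recomputed tag): even-index sum = 394 mod 256 = 138; odd-index sum = 396 mod 256 = 140 → 8a 8c.
Recomputed tag = 8a8c; claimed = 8a8c → match.

valid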